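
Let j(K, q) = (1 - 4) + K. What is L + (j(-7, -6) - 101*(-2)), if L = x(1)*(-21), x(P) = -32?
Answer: 864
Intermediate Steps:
j(K, q) = -3 + K
L = 672 (L = -32*(-21) = 672)
L + (j(-7, -6) - 101*(-2)) = 672 + ((-3 - 7) - 101*(-2)) = 672 + (-10 + 202) = 672 + 192 = 864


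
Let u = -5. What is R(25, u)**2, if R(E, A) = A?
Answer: 25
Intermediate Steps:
R(25, u)**2 = (-5)**2 = 25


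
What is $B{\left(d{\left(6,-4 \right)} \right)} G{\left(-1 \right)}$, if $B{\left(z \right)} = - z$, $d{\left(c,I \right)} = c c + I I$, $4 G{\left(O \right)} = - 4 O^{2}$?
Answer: $52$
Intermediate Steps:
$G{\left(O \right)} = - O^{2}$ ($G{\left(O \right)} = \frac{\left(-4\right) O^{2}}{4} = - O^{2}$)
$d{\left(c,I \right)} = I^{2} + c^{2}$ ($d{\left(c,I \right)} = c^{2} + I^{2} = I^{2} + c^{2}$)
$B{\left(d{\left(6,-4 \right)} \right)} G{\left(-1 \right)} = - (\left(-4\right)^{2} + 6^{2}) \left(- \left(-1\right)^{2}\right) = - (16 + 36) \left(\left(-1\right) 1\right) = \left(-1\right) 52 \left(-1\right) = \left(-52\right) \left(-1\right) = 52$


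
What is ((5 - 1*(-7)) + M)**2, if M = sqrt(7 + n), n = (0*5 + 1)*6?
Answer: (12 + sqrt(13))**2 ≈ 243.53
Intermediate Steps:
n = 6 (n = (0 + 1)*6 = 1*6 = 6)
M = sqrt(13) (M = sqrt(7 + 6) = sqrt(13) ≈ 3.6056)
((5 - 1*(-7)) + M)**2 = ((5 - 1*(-7)) + sqrt(13))**2 = ((5 + 7) + sqrt(13))**2 = (12 + sqrt(13))**2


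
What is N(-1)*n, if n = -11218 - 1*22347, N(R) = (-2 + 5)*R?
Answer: 100695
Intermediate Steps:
N(R) = 3*R
n = -33565 (n = -11218 - 22347 = -33565)
N(-1)*n = (3*(-1))*(-33565) = -3*(-33565) = 100695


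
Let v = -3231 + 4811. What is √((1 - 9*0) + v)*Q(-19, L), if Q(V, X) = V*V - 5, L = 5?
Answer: 356*√1581 ≈ 14155.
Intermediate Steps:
v = 1580
Q(V, X) = -5 + V² (Q(V, X) = V² - 5 = -5 + V²)
√((1 - 9*0) + v)*Q(-19, L) = √((1 - 9*0) + 1580)*(-5 + (-19)²) = √((1 + 0) + 1580)*(-5 + 361) = √(1 + 1580)*356 = √1581*356 = 356*√1581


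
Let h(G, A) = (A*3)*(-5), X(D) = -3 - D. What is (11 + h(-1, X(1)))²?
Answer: 5041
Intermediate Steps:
h(G, A) = -15*A (h(G, A) = (3*A)*(-5) = -15*A)
(11 + h(-1, X(1)))² = (11 - 15*(-3 - 1*1))² = (11 - 15*(-3 - 1))² = (11 - 15*(-4))² = (11 + 60)² = 71² = 5041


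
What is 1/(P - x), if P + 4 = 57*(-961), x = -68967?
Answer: 1/14186 ≈ 7.0492e-5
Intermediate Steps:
P = -54781 (P = -4 + 57*(-961) = -4 - 54777 = -54781)
1/(P - x) = 1/(-54781 - 1*(-68967)) = 1/(-54781 + 68967) = 1/14186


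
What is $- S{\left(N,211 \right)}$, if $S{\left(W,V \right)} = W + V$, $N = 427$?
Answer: $-638$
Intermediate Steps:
$S{\left(W,V \right)} = V + W$
$- S{\left(N,211 \right)} = - (211 + 427) = \left(-1\right) 638 = -638$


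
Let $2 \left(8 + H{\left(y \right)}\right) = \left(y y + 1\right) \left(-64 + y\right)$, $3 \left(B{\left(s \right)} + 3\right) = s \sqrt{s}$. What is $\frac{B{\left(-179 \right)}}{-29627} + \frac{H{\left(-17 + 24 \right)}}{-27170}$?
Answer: $\frac{3272077}{61920430} + \frac{179 i \sqrt{179}}{88881} \approx 0.052843 + 0.026945 i$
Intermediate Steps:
$B{\left(s \right)} = -3 + \frac{s^{\frac{3}{2}}}{3}$ ($B{\left(s \right)} = -3 + \frac{s \sqrt{s}}{3} = -3 + \frac{s^{\frac{3}{2}}}{3}$)
$H{\left(y \right)} = -8 + \frac{\left(1 + y^{2}\right) \left(-64 + y\right)}{2}$ ($H{\left(y \right)} = -8 + \frac{\left(y y + 1\right) \left(-64 + y\right)}{2} = -8 + \frac{\left(y^{2} + 1\right) \left(-64 + y\right)}{2} = -8 + \frac{\left(1 + y^{2}\right) \left(-64 + y\right)}{2}$)
$\frac{B{\left(-179 \right)}}{-29627} + \frac{H{\left(-17 + 24 \right)}}{-27170} = \frac{-3 + \frac{\left(-179\right)^{\frac{3}{2}}}{3}}{-29627} + \frac{-40 + \frac{-17 + 24}{2} + \frac{\left(-17 + 24\right)^{3}}{2} - 32 \left(-17 + 24\right)^{2}}{-27170} = \left(-3 + \frac{\left(-179\right) i \sqrt{179}}{3}\right) \left(- \frac{1}{29627}\right) + \left(-40 + \frac{1}{2} \cdot 7 + \frac{7^{3}}{2} - 32 \cdot 7^{2}\right) \left(- \frac{1}{27170}\right) = \left(-3 - \frac{179 i \sqrt{179}}{3}\right) \left(- \frac{1}{29627}\right) + \left(-40 + \frac{7}{2} + \frac{1}{2} \cdot 343 - 1568\right) \left(- \frac{1}{27170}\right) = \left(\frac{3}{29627} + \frac{179 i \sqrt{179}}{88881}\right) + \left(-40 + \frac{7}{2} + \frac{343}{2} - 1568\right) \left(- \frac{1}{27170}\right) = \left(\frac{3}{29627} + \frac{179 i \sqrt{179}}{88881}\right) - - \frac{1433}{27170} = \left(\frac{3}{29627} + \frac{179 i \sqrt{179}}{88881}\right) + \frac{1433}{27170} = \frac{3272077}{61920430} + \frac{179 i \sqrt{179}}{88881}$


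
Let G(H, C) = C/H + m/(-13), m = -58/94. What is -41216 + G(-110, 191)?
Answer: -2770240871/67210 ≈ -41218.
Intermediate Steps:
m = -29/47 (m = -58*1/94 = -29/47 ≈ -0.61702)
G(H, C) = 29/611 + C/H (G(H, C) = C/H - 29/47/(-13) = C/H - 29/47*(-1/13) = C/H + 29/611 = 29/611 + C/H)
-41216 + G(-110, 191) = -41216 + (29/611 + 191/(-110)) = -41216 + (29/611 + 191*(-1/110)) = -41216 + (29/611 - 191/110) = -41216 - 113511/67210 = -2770240871/67210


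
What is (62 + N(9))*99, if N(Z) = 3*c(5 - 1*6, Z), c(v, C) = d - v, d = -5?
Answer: 4950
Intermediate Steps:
c(v, C) = -5 - v
N(Z) = -12 (N(Z) = 3*(-5 - (5 - 1*6)) = 3*(-5 - (5 - 6)) = 3*(-5 - 1*(-1)) = 3*(-5 + 1) = 3*(-4) = -12)
(62 + N(9))*99 = (62 - 12)*99 = 50*99 = 4950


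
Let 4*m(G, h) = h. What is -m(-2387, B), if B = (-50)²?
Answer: -625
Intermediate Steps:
B = 2500
m(G, h) = h/4
-m(-2387, B) = -2500/4 = -1*625 = -625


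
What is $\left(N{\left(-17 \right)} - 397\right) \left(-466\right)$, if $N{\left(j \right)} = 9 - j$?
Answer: $172886$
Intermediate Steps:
$\left(N{\left(-17 \right)} - 397\right) \left(-466\right) = \left(\left(9 - -17\right) - 397\right) \left(-466\right) = \left(\left(9 + 17\right) - 397\right) \left(-466\right) = \left(26 - 397\right) \left(-466\right) = \left(-371\right) \left(-466\right) = 172886$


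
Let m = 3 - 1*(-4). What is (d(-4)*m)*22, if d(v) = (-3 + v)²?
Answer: 7546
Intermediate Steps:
m = 7 (m = 3 + 4 = 7)
(d(-4)*m)*22 = ((-3 - 4)²*7)*22 = ((-7)²*7)*22 = (49*7)*22 = 343*22 = 7546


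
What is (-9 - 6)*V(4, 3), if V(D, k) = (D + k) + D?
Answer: -165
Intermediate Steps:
V(D, k) = k + 2*D
(-9 - 6)*V(4, 3) = (-9 - 6)*(3 + 2*4) = -15*(3 + 8) = -15*11 = -165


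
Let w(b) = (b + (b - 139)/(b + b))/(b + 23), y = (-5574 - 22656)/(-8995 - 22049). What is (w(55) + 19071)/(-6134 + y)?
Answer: -16281697027/5235880815 ≈ -3.1096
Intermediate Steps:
y = 4705/5174 (y = -28230/(-31044) = -28230*(-1/31044) = 4705/5174 ≈ 0.90935)
w(b) = (b + (-139 + b)/(2*b))/(23 + b) (w(b) = (b + (-139 + b)/((2*b)))/(23 + b) = (b + (-139 + b)*(1/(2*b)))/(23 + b) = (b + (-139 + b)/(2*b))/(23 + b))
(w(55) + 19071)/(-6134 + y) = ((½)*(-139 + 55 + 2*55²)/(55*(23 + 55)) + 19071)/(-6134 + 4705/5174) = ((½)*(1/55)*(-139 + 55 + 2*3025)/78 + 19071)/(-31732611/5174) = ((½)*(1/55)*(1/78)*(-139 + 55 + 6050) + 19071)*(-5174/31732611) = ((½)*(1/55)*(1/78)*5966 + 19071)*(-5174/31732611) = (2983/4290 + 19071)*(-5174/31732611) = (81817573/4290)*(-5174/31732611) = -16281697027/5235880815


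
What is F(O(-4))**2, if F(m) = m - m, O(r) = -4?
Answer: 0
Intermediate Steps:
F(m) = 0
F(O(-4))**2 = 0**2 = 0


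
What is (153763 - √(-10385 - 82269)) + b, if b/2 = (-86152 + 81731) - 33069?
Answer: 78783 - I*√92654 ≈ 78783.0 - 304.39*I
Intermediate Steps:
b = -74980 (b = 2*((-86152 + 81731) - 33069) = 2*(-4421 - 33069) = 2*(-37490) = -74980)
(153763 - √(-10385 - 82269)) + b = (153763 - √(-10385 - 82269)) - 74980 = (153763 - √(-92654)) - 74980 = (153763 - I*√92654) - 74980 = 78783 - I*√92654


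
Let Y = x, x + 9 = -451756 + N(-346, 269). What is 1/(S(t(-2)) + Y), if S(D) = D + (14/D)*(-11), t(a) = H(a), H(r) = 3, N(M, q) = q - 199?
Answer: -3/1355230 ≈ -2.2136e-6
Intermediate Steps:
N(M, q) = -199 + q
t(a) = 3
x = -451695 (x = -9 + (-451756 + (-199 + 269)) = -9 + (-451756 + 70) = -9 - 451686 = -451695)
Y = -451695
S(D) = D - 154/D
1/(S(t(-2)) + Y) = 1/((3 - 154/3) - 451695) = 1/(-145/3 - 451695) = 1/(-1355230/3) = -3/1355230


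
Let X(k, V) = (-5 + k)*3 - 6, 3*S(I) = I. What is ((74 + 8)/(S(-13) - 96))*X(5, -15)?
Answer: 1476/301 ≈ 4.9037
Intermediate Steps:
S(I) = I/3
X(k, V) = -21 + 3*k (X(k, V) = (-15 + 3*k) - 6 = -21 + 3*k)
((74 + 8)/(S(-13) - 96))*X(5, -15) = ((74 + 8)/((⅓)*(-13) - 96))*(-21 + 3*5) = (82/(-13/3 - 96))*(-21 + 15) = (82/(-301/3))*(-6) = (82*(-3/301))*(-6) = -246/301*(-6) = 1476/301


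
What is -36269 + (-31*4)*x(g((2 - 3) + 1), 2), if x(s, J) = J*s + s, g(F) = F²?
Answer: -36269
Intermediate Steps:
x(s, J) = s + J*s
-36269 + (-31*4)*x(g((2 - 3) + 1), 2) = -36269 + (-31*4)*(((2 - 3) + 1)²*(1 + 2)) = -36269 - 124*(-1 + 1)²*3 = -36269 - 124*0²*3 = -36269 - 0*3 = -36269 - 124*0 = -36269 + 0 = -36269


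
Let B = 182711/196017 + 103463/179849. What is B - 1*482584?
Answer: -17012703291285362/35253461433 ≈ -4.8258e+5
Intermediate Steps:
B = 53140897510/35253461433 (B = 182711*(1/196017) + 103463*(1/179849) = 182711/196017 + 103463/179849 = 53140897510/35253461433 ≈ 1.5074)
B - 1*482584 = 53140897510/35253461433 - 1*482584 = 53140897510/35253461433 - 482584 = -17012703291285362/35253461433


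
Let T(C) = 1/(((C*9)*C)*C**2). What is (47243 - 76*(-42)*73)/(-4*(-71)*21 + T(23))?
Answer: 705851629371/15020745517 ≈ 46.992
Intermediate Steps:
T(C) = 1/(9*C**4) (T(C) = 1/(((9*C)*C)*C**2) = 1/((9*C**2)*C**2) = 1/(9*C**4))
(47243 - 76*(-42)*73)/(-4*(-71)*21 + T(23)) = (47243 - 76*(-42)*73)/(-4*(-71)*21 + (1/9)/23**4) = (47243 + 3192*73)/(284*21 + (1/9)*(1/279841)) = (47243 + 233016)/(5964 + 1/2518569) = 280259/(15020745517/2518569) = 280259*(2518569/15020745517) = 705851629371/15020745517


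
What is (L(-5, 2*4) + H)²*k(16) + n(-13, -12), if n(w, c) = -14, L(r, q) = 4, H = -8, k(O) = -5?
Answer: -94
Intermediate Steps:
(L(-5, 2*4) + H)²*k(16) + n(-13, -12) = (4 - 8)²*(-5) - 14 = (-4)²*(-5) - 14 = 16*(-5) - 14 = -80 - 14 = -94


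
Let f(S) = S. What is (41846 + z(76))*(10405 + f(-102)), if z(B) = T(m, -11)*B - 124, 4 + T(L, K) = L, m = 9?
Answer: 433776906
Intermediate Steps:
T(L, K) = -4 + L
z(B) = -124 + 5*B (z(B) = (-4 + 9)*B - 124 = 5*B - 124 = -124 + 5*B)
(41846 + z(76))*(10405 + f(-102)) = (41846 + (-124 + 5*76))*(10405 - 102) = (41846 + (-124 + 380))*10303 = (41846 + 256)*10303 = 42102*10303 = 433776906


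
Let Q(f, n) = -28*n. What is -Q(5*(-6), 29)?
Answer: 812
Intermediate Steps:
-Q(5*(-6), 29) = -(-28)*29 = -1*(-812) = 812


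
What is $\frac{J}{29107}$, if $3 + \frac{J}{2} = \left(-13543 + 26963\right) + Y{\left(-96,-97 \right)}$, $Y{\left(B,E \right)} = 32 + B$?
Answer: $\frac{26706}{29107} \approx 0.91751$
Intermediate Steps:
$J = 26706$ ($J = -6 + 2 \left(\left(-13543 + 26963\right) + \left(32 - 96\right)\right) = -6 + 2 \left(13420 - 64\right) = -6 + 2 \cdot 13356 = -6 + 26712 = 26706$)
$\frac{J}{29107} = \frac{26706}{29107}$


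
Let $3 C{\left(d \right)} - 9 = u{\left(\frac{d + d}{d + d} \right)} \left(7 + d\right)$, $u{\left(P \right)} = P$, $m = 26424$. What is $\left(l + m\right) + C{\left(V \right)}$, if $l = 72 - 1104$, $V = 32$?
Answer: $25408$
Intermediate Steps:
$C{\left(d \right)} = \frac{16}{3} + \frac{d}{3}$ ($C{\left(d \right)} = 3 + \frac{\frac{d + d}{d + d} \left(7 + d\right)}{3} = 3 + \frac{\frac{2 d}{2 d} \left(7 + d\right)}{3} = 3 + \frac{2 d \frac{1}{2 d} \left(7 + d\right)}{3} = 3 + \frac{1 \left(7 + d\right)}{3} = 3 + \frac{7 + d}{3} = 3 + \left(\frac{7}{3} + \frac{d}{3}\right) = \frac{16}{3} + \frac{d}{3}$)
$l = -1032$ ($l = 72 - 1104 = -1032$)
$\left(l + m\right) + C{\left(V \right)} = \left(-1032 + 26424\right) + \left(\frac{16}{3} + \frac{1}{3} \cdot 32\right) = 25392 + \left(\frac{16}{3} + \frac{32}{3}\right) = 25392 + 16 = 25408$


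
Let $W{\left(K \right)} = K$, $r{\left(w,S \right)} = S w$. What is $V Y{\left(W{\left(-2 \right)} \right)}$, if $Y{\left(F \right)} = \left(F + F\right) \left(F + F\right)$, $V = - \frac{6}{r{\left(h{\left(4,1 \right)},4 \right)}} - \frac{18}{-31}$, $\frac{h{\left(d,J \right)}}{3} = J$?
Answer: $\frac{40}{31} \approx 1.2903$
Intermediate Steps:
$h{\left(d,J \right)} = 3 J$
$V = \frac{5}{62}$ ($V = - \frac{6}{4 \cdot 3 \cdot 1} - \frac{18}{-31} = - \frac{6}{4 \cdot 3} - - \frac{18}{31} = - \frac{6}{12} + \frac{18}{31} = \left(-6\right) \frac{1}{12} + \frac{18}{31} = - \frac{1}{2} + \frac{18}{31} = \frac{5}{62} \approx 0.080645$)
$Y{\left(F \right)} = 4 F^{2}$ ($Y{\left(F \right)} = 2 F 2 F = 4 F^{2}$)
$V Y{\left(W{\left(-2 \right)} \right)} = \frac{5 \cdot 4 \left(-2\right)^{2}}{62} = \frac{5 \cdot 4 \cdot 4}{62} = \frac{5}{62} \cdot 16 = \frac{40}{31}$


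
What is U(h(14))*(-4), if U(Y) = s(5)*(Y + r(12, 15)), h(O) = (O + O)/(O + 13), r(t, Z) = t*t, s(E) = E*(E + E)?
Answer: -783200/27 ≈ -29007.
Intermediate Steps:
s(E) = 2*E**2 (s(E) = E*(2*E) = 2*E**2)
r(t, Z) = t**2
h(O) = 2*O/(13 + O) (h(O) = (2*O)/(13 + O) = 2*O/(13 + O))
U(Y) = 7200 + 50*Y (U(Y) = (2*5**2)*(Y + 12**2) = (2*25)*(Y + 144) = 50*(144 + Y) = 7200 + 50*Y)
U(h(14))*(-4) = (7200 + 50*(2*14/(13 + 14)))*(-4) = (7200 + 50*(2*14/27))*(-4) = (7200 + 50*(2*14*(1/27)))*(-4) = (7200 + 50*(28/27))*(-4) = (7200 + 1400/27)*(-4) = (195800/27)*(-4) = -783200/27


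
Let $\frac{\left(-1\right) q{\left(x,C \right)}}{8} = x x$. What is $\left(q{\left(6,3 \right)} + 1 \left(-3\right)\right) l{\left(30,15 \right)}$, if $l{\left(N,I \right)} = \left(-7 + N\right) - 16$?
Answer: $-2037$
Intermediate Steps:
$q{\left(x,C \right)} = - 8 x^{2}$ ($q{\left(x,C \right)} = - 8 x x = - 8 x^{2}$)
$l{\left(N,I \right)} = -23 + N$
$\left(q{\left(6,3 \right)} + 1 \left(-3\right)\right) l{\left(30,15 \right)} = \left(- 8 \cdot 6^{2} + 1 \left(-3\right)\right) \left(-23 + 30\right) = \left(\left(-8\right) 36 - 3\right) 7 = \left(-288 - 3\right) 7 = \left(-291\right) 7 = -2037$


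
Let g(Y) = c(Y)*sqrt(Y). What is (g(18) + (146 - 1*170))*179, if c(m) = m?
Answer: -4296 + 9666*sqrt(2) ≈ 9373.8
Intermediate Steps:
g(Y) = Y**(3/2) (g(Y) = Y*sqrt(Y) = Y**(3/2))
(g(18) + (146 - 1*170))*179 = (18**(3/2) + (146 - 1*170))*179 = (54*sqrt(2) + (146 - 170))*179 = (54*sqrt(2) - 24)*179 = (-24 + 54*sqrt(2))*179 = -4296 + 9666*sqrt(2)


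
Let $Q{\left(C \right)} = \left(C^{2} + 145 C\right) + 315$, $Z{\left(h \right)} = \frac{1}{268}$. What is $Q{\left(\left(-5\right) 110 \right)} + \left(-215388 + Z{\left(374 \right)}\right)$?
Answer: $\frac{2057437}{268} \approx 7677.0$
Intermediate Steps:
$Z{\left(h \right)} = \frac{1}{268}$
$Q{\left(C \right)} = 315 + C^{2} + 145 C$
$Q{\left(\left(-5\right) 110 \right)} + \left(-215388 + Z{\left(374 \right)}\right) = \left(315 + \left(\left(-5\right) 110\right)^{2} + 145 \left(\left(-5\right) 110\right)\right) + \left(-215388 + \frac{1}{268}\right) = \left(315 + \left(-550\right)^{2} + 145 \left(-550\right)\right) - \frac{57723983}{268} = \left(315 + 302500 - 79750\right) - \frac{57723983}{268} = 223065 - \frac{57723983}{268} = \frac{2057437}{268}$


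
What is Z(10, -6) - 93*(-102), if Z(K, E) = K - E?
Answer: 9502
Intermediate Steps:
Z(10, -6) - 93*(-102) = (10 - 1*(-6)) - 93*(-102) = (10 + 6) + 9486 = 16 + 9486 = 9502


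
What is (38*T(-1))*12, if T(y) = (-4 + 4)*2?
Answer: 0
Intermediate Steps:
T(y) = 0 (T(y) = 0*2 = 0)
(38*T(-1))*12 = (38*0)*12 = 0*12 = 0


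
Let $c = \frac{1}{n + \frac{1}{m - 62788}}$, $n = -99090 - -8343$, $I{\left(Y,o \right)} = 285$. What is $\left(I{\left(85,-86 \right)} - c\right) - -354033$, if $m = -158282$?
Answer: $\frac{7108129046929608}{20061439291} \approx 3.5432 \cdot 10^{5}$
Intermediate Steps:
$n = -90747$ ($n = -99090 + 8343 = -90747$)
$c = - \frac{221070}{20061439291}$ ($c = \frac{1}{-90747 + \frac{1}{-158282 - 62788}} = \frac{1}{-90747 + \frac{1}{-221070}} = \frac{1}{-90747 - \frac{1}{221070}} = \frac{1}{- \frac{20061439291}{221070}} = - \frac{221070}{20061439291} \approx -1.102 \cdot 10^{-5}$)
$\left(I{\left(85,-86 \right)} - c\right) - -354033 = \left(285 - - \frac{221070}{20061439291}\right) - -354033 = \left(285 + \frac{221070}{20061439291}\right) + 354033 = \frac{5717510419005}{20061439291} + 354033 = \frac{7108129046929608}{20061439291}$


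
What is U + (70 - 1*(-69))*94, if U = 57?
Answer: 13123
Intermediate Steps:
U + (70 - 1*(-69))*94 = 57 + (70 - 1*(-69))*94 = 57 + (70 + 69)*94 = 57 + 139*94 = 57 + 13066 = 13123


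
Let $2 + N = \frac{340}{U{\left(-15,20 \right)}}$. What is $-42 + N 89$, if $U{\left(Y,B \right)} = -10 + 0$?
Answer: $-3246$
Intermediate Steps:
$U{\left(Y,B \right)} = -10$
$N = -36$ ($N = -2 + \frac{340}{-10} = -2 + 340 \left(- \frac{1}{10}\right) = -2 - 34 = -36$)
$-42 + N 89 = -42 - 3204 = -3246$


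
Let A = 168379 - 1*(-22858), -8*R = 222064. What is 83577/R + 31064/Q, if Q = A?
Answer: -15120740237/5308356646 ≈ -2.8485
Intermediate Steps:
R = -27758 (R = -⅛*222064 = -27758)
A = 191237 (A = 168379 + 22858 = 191237)
Q = 191237
83577/R + 31064/Q = 83577/(-27758) + 31064/191237 = 83577*(-1/27758) + 31064*(1/191237) = -83577/27758 + 31064/191237 = -15120740237/5308356646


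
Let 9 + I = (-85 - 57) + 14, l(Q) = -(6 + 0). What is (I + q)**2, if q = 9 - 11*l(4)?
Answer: 3844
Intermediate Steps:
l(Q) = -6 (l(Q) = -1*6 = -6)
q = 75 (q = 9 - 11*(-6) = 9 + 66 = 75)
I = -137 (I = -9 + ((-85 - 57) + 14) = -9 + (-142 + 14) = -9 - 128 = -137)
(I + q)**2 = (-137 + 75)**2 = (-62)**2 = 3844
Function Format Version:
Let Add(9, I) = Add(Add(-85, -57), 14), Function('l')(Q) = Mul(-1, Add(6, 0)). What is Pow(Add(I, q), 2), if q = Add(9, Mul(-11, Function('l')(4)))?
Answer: 3844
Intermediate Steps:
Function('l')(Q) = -6 (Function('l')(Q) = Mul(-1, 6) = -6)
q = 75 (q = Add(9, Mul(-11, -6)) = Add(9, 66) = 75)
I = -137 (I = Add(-9, Add(Add(-85, -57), 14)) = Add(-9, Add(-142, 14)) = Add(-9, -128) = -137)
Pow(Add(I, q), 2) = Pow(Add(-137, 75), 2) = Pow(-62, 2) = 3844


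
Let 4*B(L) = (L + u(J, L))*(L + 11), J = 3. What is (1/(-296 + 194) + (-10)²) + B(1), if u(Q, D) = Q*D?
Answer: 11423/102 ≈ 111.99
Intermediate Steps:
u(Q, D) = D*Q
B(L) = L*(11 + L) (B(L) = ((L + L*3)*(L + 11))/4 = ((L + 3*L)*(11 + L))/4 = ((4*L)*(11 + L))/4 = (4*L*(11 + L))/4 = L*(11 + L))
(1/(-296 + 194) + (-10)²) + B(1) = (1/(-296 + 194) + (-10)²) + 1*(11 + 1) = (1/(-102) + 100) + 1*12 = (-1/102 + 100) + 12 = 10199/102 + 12 = 11423/102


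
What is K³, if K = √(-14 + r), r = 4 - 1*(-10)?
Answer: 0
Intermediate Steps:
r = 14 (r = 4 + 10 = 14)
K = 0 (K = √(-14 + 14) = √0 = 0)
K³ = 0³ = 0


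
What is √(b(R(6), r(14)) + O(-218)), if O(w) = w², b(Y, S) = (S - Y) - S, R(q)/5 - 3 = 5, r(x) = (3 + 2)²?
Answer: 6*√1319 ≈ 217.91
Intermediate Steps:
r(x) = 25 (r(x) = 5² = 25)
R(q) = 40 (R(q) = 15 + 5*5 = 15 + 25 = 40)
b(Y, S) = -Y
√(b(R(6), r(14)) + O(-218)) = √(-1*40 + (-218)²) = √(-40 + 47524) = √47484 = 6*√1319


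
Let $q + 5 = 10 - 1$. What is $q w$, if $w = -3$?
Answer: $-12$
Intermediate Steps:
$q = 4$ ($q = -5 + \left(10 - 1\right) = -5 + 9 = 4$)
$q w = 4 \left(-3\right) = -12$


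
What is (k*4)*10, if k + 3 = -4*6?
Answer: -1080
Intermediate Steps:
k = -27 (k = -3 - 4*6 = -3 - 24 = -27)
(k*4)*10 = -27*4*10 = -108*10 = -1080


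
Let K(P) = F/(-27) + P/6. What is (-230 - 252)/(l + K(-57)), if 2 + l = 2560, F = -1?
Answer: -26028/137621 ≈ -0.18913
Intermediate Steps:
l = 2558 (l = -2 + 2560 = 2558)
K(P) = 1/27 + P/6 (K(P) = -1/(-27) + P/6 = -1*(-1/27) + P*(⅙) = 1/27 + P/6)
(-230 - 252)/(l + K(-57)) = (-230 - 252)/(2558 + (1/27 + (⅙)*(-57))) = -482/(2558 + (1/27 - 19/2)) = -482/(2558 - 511/54) = -482/137621/54 = -482*54/137621 = -26028/137621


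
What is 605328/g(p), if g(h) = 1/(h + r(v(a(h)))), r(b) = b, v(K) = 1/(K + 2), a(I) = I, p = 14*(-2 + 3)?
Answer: 8512425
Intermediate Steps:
p = 14 (p = 14*1 = 14)
v(K) = 1/(2 + K)
g(h) = 1/(h + 1/(2 + h))
605328/g(p) = 605328/(((2 + 14)/(1 + 14*(2 + 14)))) = 605328/((16/(1 + 14*16))) = 605328/((16/(1 + 224))) = 605328/((16/225)) = 605328/(((1/225)*16)) = 605328/(16/225) = 605328*(225/16) = 8512425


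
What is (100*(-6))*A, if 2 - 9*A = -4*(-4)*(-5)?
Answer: -16400/3 ≈ -5466.7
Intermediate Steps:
A = 82/9 (A = 2/9 - (-4*(-4))*(-5)/9 = 2/9 - 16*(-5)/9 = 2/9 - 1/9*(-80) = 2/9 + 80/9 = 82/9 ≈ 9.1111)
(100*(-6))*A = (100*(-6))*(82/9) = -600*82/9 = -16400/3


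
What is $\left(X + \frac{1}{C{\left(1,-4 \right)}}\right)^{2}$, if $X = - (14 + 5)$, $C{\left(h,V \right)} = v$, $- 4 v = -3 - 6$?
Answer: $\frac{27889}{81} \approx 344.31$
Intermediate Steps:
$v = \frac{9}{4}$ ($v = - \frac{-3 - 6}{4} = \left(- \frac{1}{4}\right) \left(-9\right) = \frac{9}{4} \approx 2.25$)
$C{\left(h,V \right)} = \frac{9}{4}$
$X = -19$ ($X = \left(-1\right) 19 = -19$)
$\left(X + \frac{1}{C{\left(1,-4 \right)}}\right)^{2} = \left(-19 + \frac{1}{\frac{9}{4}}\right)^{2} = \left(-19 + \frac{4}{9}\right)^{2} = \left(- \frac{167}{9}\right)^{2} = \frac{27889}{81}$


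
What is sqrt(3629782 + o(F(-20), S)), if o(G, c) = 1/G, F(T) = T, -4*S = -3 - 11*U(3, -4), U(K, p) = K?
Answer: sqrt(362978195)/10 ≈ 1905.2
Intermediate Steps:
S = 9 (S = -(-3 - 11*3)/4 = -(-3 - 33)/4 = -1/4*(-36) = 9)
sqrt(3629782 + o(F(-20), S)) = sqrt(3629782 + 1/(-20)) = sqrt(3629782 - 1/20) = sqrt(72595639/20) = sqrt(362978195)/10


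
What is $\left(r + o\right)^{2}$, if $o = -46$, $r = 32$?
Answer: $196$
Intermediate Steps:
$\left(r + o\right)^{2} = \left(32 - 46\right)^{2} = \left(-14\right)^{2} = 196$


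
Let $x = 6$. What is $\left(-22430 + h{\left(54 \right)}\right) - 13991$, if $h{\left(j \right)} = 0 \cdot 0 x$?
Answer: $-36421$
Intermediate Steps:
$h{\left(j \right)} = 0$ ($h{\left(j \right)} = 0 \cdot 0 \cdot 6 = 0 \cdot 6 = 0$)
$\left(-22430 + h{\left(54 \right)}\right) - 13991 = \left(-22430 + 0\right) - 13991 = -22430 - 13991 = -36421$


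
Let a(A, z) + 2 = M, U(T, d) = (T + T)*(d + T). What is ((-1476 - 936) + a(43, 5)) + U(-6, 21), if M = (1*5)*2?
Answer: -2584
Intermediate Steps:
M = 10 (M = 5*2 = 10)
U(T, d) = 2*T*(T + d) (U(T, d) = (2*T)*(T + d) = 2*T*(T + d))
a(A, z) = 8 (a(A, z) = -2 + 10 = 8)
((-1476 - 936) + a(43, 5)) + U(-6, 21) = ((-1476 - 936) + 8) + 2*(-6)*(-6 + 21) = (-2412 + 8) + 2*(-6)*15 = -2404 - 180 = -2584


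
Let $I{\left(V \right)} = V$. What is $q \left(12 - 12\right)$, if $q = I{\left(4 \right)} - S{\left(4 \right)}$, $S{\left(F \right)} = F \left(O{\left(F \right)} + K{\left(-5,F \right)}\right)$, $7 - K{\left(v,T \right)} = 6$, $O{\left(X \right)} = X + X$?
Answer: $0$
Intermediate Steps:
$O{\left(X \right)} = 2 X$
$K{\left(v,T \right)} = 1$ ($K{\left(v,T \right)} = 7 - 6 = 1$)
$S{\left(F \right)} = F \left(1 + 2 F\right)$ ($S{\left(F \right)} = F \left(2 F + 1\right) = F \left(1 + 2 F\right)$)
$q = -32$ ($q = 4 - 4 \left(1 + 2 \cdot 4\right) = 4 - 4 \left(1 + 8\right) = 4 - 4 \cdot 9 = 4 - 36 = -32$)
$q \left(12 - 12\right) = - 32 \left(12 - 12\right) = \left(-32\right) 0 = 0$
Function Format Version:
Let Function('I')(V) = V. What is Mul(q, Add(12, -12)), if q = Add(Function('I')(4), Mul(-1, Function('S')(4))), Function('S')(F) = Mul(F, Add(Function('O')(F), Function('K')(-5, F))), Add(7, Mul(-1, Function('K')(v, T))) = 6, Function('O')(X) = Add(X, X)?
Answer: 0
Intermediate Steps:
Function('O')(X) = Mul(2, X)
Function('K')(v, T) = 1 (Function('K')(v, T) = Add(7, Mul(-1, 6)) = Add(7, -6) = 1)
Function('S')(F) = Mul(F, Add(1, Mul(2, F))) (Function('S')(F) = Mul(F, Add(Mul(2, F), 1)) = Mul(F, Add(1, Mul(2, F))))
q = -32 (q = Add(4, Mul(-1, Mul(4, Add(1, Mul(2, 4))))) = Add(4, Mul(-1, Mul(4, Add(1, 8)))) = Add(4, Mul(-1, Mul(4, 9))) = Add(4, Mul(-1, 36)) = Add(4, -36) = -32)
Mul(q, Add(12, -12)) = Mul(-32, Add(12, -12)) = Mul(-32, 0) = 0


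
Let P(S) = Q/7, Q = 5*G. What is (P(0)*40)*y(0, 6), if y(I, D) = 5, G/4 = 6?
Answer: 24000/7 ≈ 3428.6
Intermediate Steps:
G = 24 (G = 4*6 = 24)
Q = 120 (Q = 5*24 = 120)
P(S) = 120/7
(P(0)*40)*y(0, 6) = ((120/7)*40)*5 = (4800/7)*5 = 24000/7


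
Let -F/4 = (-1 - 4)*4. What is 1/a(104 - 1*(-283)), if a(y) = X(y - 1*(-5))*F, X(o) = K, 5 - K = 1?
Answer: 1/320 ≈ 0.0031250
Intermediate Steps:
K = 4 (K = 5 - 1*1 = 5 - 1 = 4)
X(o) = 4
F = 80 (F = -4*(-1 - 4)*4 = -(-20)*4 = -4*(-20) = 80)
a(y) = 320 (a(y) = 4*80 = 320)
1/a(104 - 1*(-283)) = 1/320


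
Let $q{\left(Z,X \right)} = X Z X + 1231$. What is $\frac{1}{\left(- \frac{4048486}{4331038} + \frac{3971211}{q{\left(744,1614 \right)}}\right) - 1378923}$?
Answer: $- \frac{4197031905449345}{5787387740780505137891} \approx -7.252 \cdot 10^{-7}$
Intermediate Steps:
$q{\left(Z,X \right)} = 1231 + Z X^{2}$ ($q{\left(Z,X \right)} = Z X^{2} + 1231 = 1231 + Z X^{2}$)
$\frac{1}{\left(- \frac{4048486}{4331038} + \frac{3971211}{q{\left(744,1614 \right)}}\right) - 1378923} = \frac{1}{\left(- \frac{4048486}{4331038} + \frac{3971211}{1231 + 744 \cdot 1614^{2}}\right) - 1378923} = \frac{1}{\left(\left(-4048486\right) \frac{1}{4331038} + \frac{3971211}{1231 + 744 \cdot 2604996}\right) - 1378923} = \frac{1}{\left(- \frac{2024243}{2165519} + \frac{3971211}{1231 + 1938117024}\right) - 1378923} = \frac{1}{\left(- \frac{2024243}{2165519} + \frac{3971211}{1938118255}\right) - 1378923} = \frac{1}{- \frac{3914622577982456}{4197031905449345} - 1378923} = \frac{1}{- \frac{5787387740780505137891}{4197031905449345}} = - \frac{4197031905449345}{5787387740780505137891}$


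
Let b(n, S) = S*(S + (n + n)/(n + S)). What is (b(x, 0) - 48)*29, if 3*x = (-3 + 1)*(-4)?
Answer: -1392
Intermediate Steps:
x = 8/3 (x = ((-3 + 1)*(-4))/3 = (-2*(-4))/3 = (1/3)*8 = 8/3 ≈ 2.6667)
b(n, S) = S*(S + 2*n/(S + n)) (b(n, S) = S*(S + (2*n)/(S + n)) = S*(S + 2*n/(S + n)))
(b(x, 0) - 48)*29 = (0*(0**2 + 2*(8/3) + 0*(8/3))/(0 + 8/3) - 48)*29 = (0*(0 + 16/3 + 0)/(8/3) - 48)*29 = (0*(3/8)*(16/3) - 48)*29 = (0 - 48)*29 = -48*29 = -1392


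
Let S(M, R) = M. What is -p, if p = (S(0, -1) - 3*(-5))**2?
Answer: -225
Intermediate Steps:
p = 225 (p = (0 - 3*(-5))**2 = (0 + 15)**2 = 15**2 = 225)
-p = -1*225 = -225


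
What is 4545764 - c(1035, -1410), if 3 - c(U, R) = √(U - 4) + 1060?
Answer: 4546821 + √1031 ≈ 4.5469e+6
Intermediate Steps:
c(U, R) = -1057 - √(-4 + U) (c(U, R) = 3 - (√(U - 4) + 1060) = 3 - (√(-4 + U) + 1060) = 3 - (1060 + √(-4 + U)) = 3 + (-1060 - √(-4 + U)) = -1057 - √(-4 + U))
4545764 - c(1035, -1410) = 4545764 - (-1057 - √(-4 + 1035)) = 4545764 - (-1057 - √1031) = 4545764 + (1057 + √1031) = 4546821 + √1031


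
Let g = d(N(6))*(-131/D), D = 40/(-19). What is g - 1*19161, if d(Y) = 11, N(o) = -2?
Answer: -739061/40 ≈ -18477.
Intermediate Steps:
D = -40/19 (D = 40*(-1/19) = -40/19 ≈ -2.1053)
g = 27379/40 (g = 11*(-131/(-40/19)) = 11*(-131*(-19/40)) = 11*(2489/40) = 27379/40 ≈ 684.47)
g - 1*19161 = 27379/40 - 1*19161 = 27379/40 - 19161 = -739061/40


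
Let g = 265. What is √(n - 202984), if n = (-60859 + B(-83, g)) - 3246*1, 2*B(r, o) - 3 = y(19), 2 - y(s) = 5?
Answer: I*√267089 ≈ 516.81*I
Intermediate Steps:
y(s) = -3 (y(s) = 2 - 1*5 = 2 - 5 = -3)
B(r, o) = 0 (B(r, o) = 3/2 + (½)*(-3) = 3/2 - 3/2 = 0)
n = -64105 (n = (-60859 + 0) - 3246*1 = -60859 - 3246 = -64105)
√(n - 202984) = √(-64105 - 202984) = √(-267089) = I*√267089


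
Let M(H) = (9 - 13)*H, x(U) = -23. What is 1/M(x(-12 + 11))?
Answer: 1/92 ≈ 0.010870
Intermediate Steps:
M(H) = -4*H
1/M(x(-12 + 11)) = 1/(-4*(-23)) = 1/92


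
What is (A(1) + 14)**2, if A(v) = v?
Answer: 225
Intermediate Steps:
(A(1) + 14)**2 = (1 + 14)**2 = 15**2 = 225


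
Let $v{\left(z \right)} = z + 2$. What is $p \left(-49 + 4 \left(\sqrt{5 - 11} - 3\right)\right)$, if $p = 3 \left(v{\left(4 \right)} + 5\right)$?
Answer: $-2013 + 132 i \sqrt{6} \approx -2013.0 + 323.33 i$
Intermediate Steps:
$v{\left(z \right)} = 2 + z$
$p = 33$ ($p = 3 \left(\left(2 + 4\right) + 5\right) = 3 \left(6 + 5\right) = 3 \cdot 11 = 33$)
$p \left(-49 + 4 \left(\sqrt{5 - 11} - 3\right)\right) = 33 \left(-49 + 4 \left(\sqrt{5 - 11} - 3\right)\right) = 33 \left(-49 + 4 \left(\sqrt{-6} - 3\right)\right) = 33 \left(-49 + 4 \left(i \sqrt{6} - 3\right)\right) = 33 \left(-49 + 4 \left(-3 + i \sqrt{6}\right)\right) = 33 \left(-49 - \left(12 - 4 i \sqrt{6}\right)\right) = 33 \left(-61 + 4 i \sqrt{6}\right) = -2013 + 132 i \sqrt{6}$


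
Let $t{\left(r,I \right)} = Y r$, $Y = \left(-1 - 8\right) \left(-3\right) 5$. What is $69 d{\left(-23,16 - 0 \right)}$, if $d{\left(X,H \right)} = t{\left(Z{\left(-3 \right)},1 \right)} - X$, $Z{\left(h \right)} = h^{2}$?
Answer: $85422$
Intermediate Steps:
$Y = 135$ ($Y = \left(-1 - 8\right) \left(-3\right) 5 = \left(-9\right) \left(-3\right) 5 = 27 \cdot 5 = 135$)
$t{\left(r,I \right)} = 135 r$
$d{\left(X,H \right)} = 1215 - X$ ($d{\left(X,H \right)} = 135 \left(-3\right)^{2} - X = 135 \cdot 9 - X = 1215 - X$)
$69 d{\left(-23,16 - 0 \right)} = 69 \left(1215 - -23\right) = 69 \left(1215 + 23\right) = 69 \cdot 1238 = 85422$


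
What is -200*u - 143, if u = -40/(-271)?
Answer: -46753/271 ≈ -172.52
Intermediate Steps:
u = 40/271 (u = -40*(-1/271) = 40/271 ≈ 0.14760)
-200*u - 143 = -200*40/271 - 143 = -8000/271 - 143 = -46753/271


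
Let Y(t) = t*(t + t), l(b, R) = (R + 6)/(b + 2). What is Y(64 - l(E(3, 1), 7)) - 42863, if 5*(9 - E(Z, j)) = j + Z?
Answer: -91019461/2601 ≈ -34994.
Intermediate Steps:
E(Z, j) = 9 - Z/5 - j/5 (E(Z, j) = 9 - (j + Z)/5 = 9 - (Z + j)/5 = 9 + (-Z/5 - j/5) = 9 - Z/5 - j/5)
l(b, R) = (6 + R)/(2 + b)
Y(t) = 2*t² (Y(t) = t*(2*t) = 2*t²)
Y(64 - l(E(3, 1), 7)) - 42863 = 2*(64 - (6 + 7)/(2 + (9 - ⅕*3 - ⅕*1)))² - 42863 = 2*(64 - 13/(2 + (9 - ⅗ - ⅕)))² - 42863 = 2*(64 - 13/(2 + 41/5))² - 42863 = 2*(64 - 13/51/5)² - 42863 = 2*(64 - 5*13/51)² - 42863 = 2*(64 - 1*65/51)² - 42863 = 2*(64 - 65/51)² - 42863 = 2*(3199/51)² - 42863 = 2*(10233601/2601) - 42863 = 20467202/2601 - 42863 = -91019461/2601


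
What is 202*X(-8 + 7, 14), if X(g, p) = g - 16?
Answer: -3434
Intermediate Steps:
X(g, p) = -16 + g
202*X(-8 + 7, 14) = 202*(-16 + (-8 + 7)) = 202*(-16 - 1) = 202*(-17) = -3434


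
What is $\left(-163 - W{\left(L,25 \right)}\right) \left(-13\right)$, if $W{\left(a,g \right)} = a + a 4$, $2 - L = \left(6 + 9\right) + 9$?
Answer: $689$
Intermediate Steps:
$L = -22$ ($L = 2 - \left(\left(6 + 9\right) + 9\right) = 2 - \left(15 + 9\right) = 2 - 24 = -22$)
$W{\left(a,g \right)} = 5 a$ ($W{\left(a,g \right)} = a + 4 a = 5 a$)
$\left(-163 - W{\left(L,25 \right)}\right) \left(-13\right) = \left(-163 - 5 \left(-22\right)\right) \left(-13\right) = \left(-163 - -110\right) \left(-13\right) = \left(-163 + 110\right) \left(-13\right) = \left(-53\right) \left(-13\right) = 689$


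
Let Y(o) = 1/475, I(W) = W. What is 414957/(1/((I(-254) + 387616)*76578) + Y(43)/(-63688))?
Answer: -93092642545307586233400/7408288859 ≈ -1.2566e+13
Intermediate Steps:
Y(o) = 1/475
414957/(1/((I(-254) + 387616)*76578) + Y(43)/(-63688)) = 414957/(1/((-254 + 387616)*76578) + (1/475)/(-63688)) = 414957/((1/76578)/387362 + (1/475)*(-1/63688)) = 414957/((1/387362)*(1/76578) - 1/30251800) = 414957/(1/29663407236 - 1/30251800) = 414957/(-7408288859/224342865755506200) = 414957*(-224342865755506200/7408288859) = -93092642545307586233400/7408288859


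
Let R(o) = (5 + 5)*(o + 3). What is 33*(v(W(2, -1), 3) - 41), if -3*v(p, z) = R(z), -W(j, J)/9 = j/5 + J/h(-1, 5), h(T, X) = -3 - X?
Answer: -2013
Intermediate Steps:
W(j, J) = -9*j/5 + 9*J/8 (W(j, J) = -9*(j/5 + J/(-3 - 1*5)) = -9*(j*(1/5) + J/(-3 - 5)) = -9*(j/5 + J/(-8)) = -9*(j/5 + J*(-1/8)) = -9*(j/5 - J/8) = -9*(-J/8 + j/5) = -9*j/5 + 9*J/8)
R(o) = 30 + 10*o (R(o) = 10*(3 + o) = 30 + 10*o)
v(p, z) = -10 - 10*z/3 (v(p, z) = -(30 + 10*z)/3 = -10 - 10*z/3)
33*(v(W(2, -1), 3) - 41) = 33*((-10 - 10/3*3) - 41) = 33*((-10 - 10) - 41) = 33*(-20 - 41) = 33*(-61) = -2013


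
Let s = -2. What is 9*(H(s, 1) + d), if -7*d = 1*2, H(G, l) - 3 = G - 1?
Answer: -18/7 ≈ -2.5714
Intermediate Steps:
H(G, l) = 2 + G (H(G, l) = 3 + (G - 1) = 3 + (-1 + G) = 2 + G)
d = -2/7 ≈ -0.28571
9*(H(s, 1) + d) = 9*((2 - 2) - 2/7) = 9*(0 - 2/7) = 9*(-2/7) = -18/7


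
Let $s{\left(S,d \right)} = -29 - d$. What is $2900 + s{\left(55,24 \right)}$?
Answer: $2847$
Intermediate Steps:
$2900 + s{\left(55,24 \right)} = 2900 - 53 = 2847$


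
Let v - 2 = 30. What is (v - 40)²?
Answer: 64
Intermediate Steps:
v = 32 (v = 2 + 30 = 32)
(v - 40)² = (32 - 40)² = (-8)² = 64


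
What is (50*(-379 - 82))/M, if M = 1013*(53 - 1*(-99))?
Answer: -11525/76988 ≈ -0.14970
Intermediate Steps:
M = 153976 (M = 1013*(53 + 99) = 1013*152 = 153976)
(50*(-379 - 82))/M = (50*(-379 - 82))/153976 = (50*(-461))*(1/153976) = -23050*1/153976 = -11525/76988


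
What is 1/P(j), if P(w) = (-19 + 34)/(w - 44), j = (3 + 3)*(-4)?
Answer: -68/15 ≈ -4.5333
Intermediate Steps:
j = -24 (j = 6*(-4) = -24)
P(w) = 15/(-44 + w)
1/P(j) = 1/(15/(-44 - 24)) = 1/(15/(-68)) = 1/(15*(-1/68)) = 1/(-15/68) = -68/15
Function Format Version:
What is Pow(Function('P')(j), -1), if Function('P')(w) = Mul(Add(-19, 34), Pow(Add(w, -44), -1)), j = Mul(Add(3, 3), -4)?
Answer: Rational(-68, 15) ≈ -4.5333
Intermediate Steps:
j = -24 (j = Mul(6, -4) = -24)
Function('P')(w) = Mul(15, Pow(Add(-44, w), -1))
Pow(Function('P')(j), -1) = Pow(Mul(15, Pow(Add(-44, -24), -1)), -1) = Pow(Mul(15, Pow(-68, -1)), -1) = Pow(Mul(15, Rational(-1, 68)), -1) = Pow(Rational(-15, 68), -1) = Rational(-68, 15)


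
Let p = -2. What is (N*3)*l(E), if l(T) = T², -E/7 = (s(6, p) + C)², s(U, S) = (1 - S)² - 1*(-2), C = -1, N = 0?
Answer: 0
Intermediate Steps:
s(U, S) = 2 + (1 - S)² (s(U, S) = (1 - S)² + 2 = 2 + (1 - S)²)
E = -700 (E = -7*((2 + (-1 - 2)²) - 1)² = -7*((2 + (-3)²) - 1)² = -7*((2 + 9) - 1)² = -7*(11 - 1)² = -7*10² = -7*100 = -700)
(N*3)*l(E) = (0*3)*(-700)² = 0*490000 = 0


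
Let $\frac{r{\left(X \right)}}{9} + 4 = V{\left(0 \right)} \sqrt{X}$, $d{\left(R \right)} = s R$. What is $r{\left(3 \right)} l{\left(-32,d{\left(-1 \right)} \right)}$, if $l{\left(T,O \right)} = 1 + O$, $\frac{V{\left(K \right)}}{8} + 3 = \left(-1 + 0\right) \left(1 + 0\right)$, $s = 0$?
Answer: $-36 - 288 \sqrt{3} \approx -534.83$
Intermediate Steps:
$V{\left(K \right)} = -32$ ($V{\left(K \right)} = -24 + 8 \left(-1 + 0\right) \left(1 + 0\right) = -24 + 8 \left(\left(-1\right) 1\right) = -24 + 8 \left(-1\right) = -24 - 8 = -32$)
$d{\left(R \right)} = 0$ ($d{\left(R \right)} = 0 R = 0$)
$r{\left(X \right)} = -36 - 288 \sqrt{X}$ ($r{\left(X \right)} = -36 + 9 \left(- 32 \sqrt{X}\right) = -36 - 288 \sqrt{X}$)
$r{\left(3 \right)} l{\left(-32,d{\left(-1 \right)} \right)} = \left(-36 - 288 \sqrt{3}\right) \left(1 + 0\right) = \left(-36 - 288 \sqrt{3}\right) 1 = -36 - 288 \sqrt{3}$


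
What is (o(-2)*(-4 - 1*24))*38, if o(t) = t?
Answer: 2128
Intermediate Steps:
(o(-2)*(-4 - 1*24))*38 = -2*(-4 - 1*24)*38 = -2*(-4 - 24)*38 = -2*(-28)*38 = 56*38 = 2128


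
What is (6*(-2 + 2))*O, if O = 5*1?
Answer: 0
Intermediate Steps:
O = 5
(6*(-2 + 2))*O = (6*(-2 + 2))*5 = (6*0)*5 = 0*5 = 0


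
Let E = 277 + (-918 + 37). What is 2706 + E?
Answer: 2102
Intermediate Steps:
E = -604 (E = 277 - 881 = -604)
2706 + E = 2706 - 604 = 2102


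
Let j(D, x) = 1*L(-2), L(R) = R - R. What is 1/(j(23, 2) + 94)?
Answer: 1/94 ≈ 0.010638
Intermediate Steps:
L(R) = 0
j(D, x) = 0 (j(D, x) = 1*0 = 0)
1/(j(23, 2) + 94) = 1/(0 + 94) = 1/94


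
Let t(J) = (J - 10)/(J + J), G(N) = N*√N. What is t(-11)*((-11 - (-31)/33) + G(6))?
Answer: -1162/121 + 63*√6/11 ≈ 4.4256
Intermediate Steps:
G(N) = N^(3/2)
t(J) = (-10 + J)/(2*J) (t(J) = (-10 + J)/((2*J)) = (-10 + J)*(1/(2*J)) = (-10 + J)/(2*J))
t(-11)*((-11 - (-31)/33) + G(6)) = ((½)*(-10 - 11)/(-11))*((-11 - (-31)/33) + 6^(3/2)) = ((½)*(-1/11)*(-21))*((-11 - (-31)/33) + 6*√6) = 21*((-11 - 1*(-31/33)) + 6*√6)/22 = 21*((-11 + 31/33) + 6*√6)/22 = 21*(-332/33 + 6*√6)/22 = -1162/121 + 63*√6/11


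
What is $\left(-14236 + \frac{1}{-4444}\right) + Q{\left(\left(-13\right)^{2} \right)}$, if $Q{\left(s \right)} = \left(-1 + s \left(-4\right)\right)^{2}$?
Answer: $\frac{1973549291}{4444} \approx 4.4409 \cdot 10^{5}$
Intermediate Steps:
$Q{\left(s \right)} = \left(-1 - 4 s\right)^{2}$
$\left(-14236 + \frac{1}{-4444}\right) + Q{\left(\left(-13\right)^{2} \right)} = \left(-14236 + \frac{1}{-4444}\right) + \left(1 + 4 \left(-13\right)^{2}\right)^{2} = \left(-14236 - \frac{1}{4444}\right) + \left(1 + 4 \cdot 169\right)^{2} = - \frac{63264785}{4444} + \left(1 + 676\right)^{2} = - \frac{63264785}{4444} + 677^{2} = - \frac{63264785}{4444} + 458329 = \frac{1973549291}{4444}$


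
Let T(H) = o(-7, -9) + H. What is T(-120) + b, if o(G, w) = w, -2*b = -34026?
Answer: 16884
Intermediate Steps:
b = 17013 (b = -½*(-34026) = 17013)
T(H) = -9 + H
T(-120) + b = (-9 - 120) + 17013 = -129 + 17013 = 16884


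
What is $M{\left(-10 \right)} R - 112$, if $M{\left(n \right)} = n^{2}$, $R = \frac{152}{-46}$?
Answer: $- \frac{10176}{23} \approx -442.43$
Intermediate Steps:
$R = - \frac{76}{23}$ ($R = 152 \left(- \frac{1}{46}\right) = - \frac{76}{23} \approx -3.3043$)
$M{\left(-10 \right)} R - 112 = \left(-10\right)^{2} \left(- \frac{76}{23}\right) - 112 = 100 \left(- \frac{76}{23}\right) - 112 = - \frac{7600}{23} - 112 = - \frac{10176}{23}$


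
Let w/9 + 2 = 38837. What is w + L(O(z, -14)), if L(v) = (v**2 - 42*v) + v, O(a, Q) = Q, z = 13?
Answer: 350285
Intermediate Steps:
L(v) = v**2 - 41*v
w = 349515 (w = -18 + 9*38837 = -18 + 349533 = 349515)
w + L(O(z, -14)) = 349515 - 14*(-41 - 14) = 349515 - 14*(-55) = 349515 + 770 = 350285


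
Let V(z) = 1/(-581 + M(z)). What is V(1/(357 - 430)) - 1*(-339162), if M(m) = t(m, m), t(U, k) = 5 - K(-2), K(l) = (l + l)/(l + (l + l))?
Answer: 586750257/1730 ≈ 3.3916e+5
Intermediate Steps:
K(l) = ⅔ (K(l) = (2*l)/(l + 2*l) = (2*l)/((3*l)) = (2*l)*(1/(3*l)) = ⅔)
t(U, k) = 13/3 (t(U, k) = 5 - 1*⅔ = 5 - ⅔ = 13/3)
M(m) = 13/3
V(z) = -3/1730 (V(z) = 1/(-581 + 13/3) = 1/(-1730/3) = -3/1730)
V(1/(357 - 430)) - 1*(-339162) = -3/1730 - 1*(-339162) = -3/1730 + 339162 = 586750257/1730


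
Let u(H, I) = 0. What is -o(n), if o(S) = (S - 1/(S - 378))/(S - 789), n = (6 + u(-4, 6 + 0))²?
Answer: 12313/257526 ≈ 0.047813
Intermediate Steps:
n = 36 (n = (6 + 0)² = 6² = 36)
o(S) = (S - 1/(-378 + S))/(-789 + S)
-o(n) = -(-1 + 36² - 378*36)/(298242 + 36² - 1167*36) = -(-1 + 1296 - 13608)/(298242 + 1296 - 42012) = -(-12313)/257526 = -1*(-12313/257526) = 12313/257526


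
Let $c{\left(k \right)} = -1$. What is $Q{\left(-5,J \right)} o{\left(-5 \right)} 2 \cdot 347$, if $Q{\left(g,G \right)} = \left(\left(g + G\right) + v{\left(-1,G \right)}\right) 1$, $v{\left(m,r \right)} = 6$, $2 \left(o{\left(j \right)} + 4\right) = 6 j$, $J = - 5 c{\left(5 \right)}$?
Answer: $-79116$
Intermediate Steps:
$J = 5$ ($J = \left(-5\right) \left(-1\right) = 5$)
$o{\left(j \right)} = -4 + 3 j$ ($o{\left(j \right)} = -4 + \frac{6 j}{2} = -4 + 3 j$)
$Q{\left(g,G \right)} = 6 + G + g$ ($Q{\left(g,G \right)} = \left(\left(g + G\right) + 6\right) 1 = \left(\left(G + g\right) + 6\right) 1 = \left(6 + G + g\right) 1 = 6 + G + g$)
$Q{\left(-5,J \right)} o{\left(-5 \right)} 2 \cdot 347 = \left(6 + 5 - 5\right) \left(-4 + 3 \left(-5\right)\right) 2 \cdot 347 = 6 \left(-4 - 15\right) 2 \cdot 347 = 6 \left(-19\right) 2 \cdot 347 = \left(-114\right) 2 \cdot 347 = \left(-228\right) 347 = -79116$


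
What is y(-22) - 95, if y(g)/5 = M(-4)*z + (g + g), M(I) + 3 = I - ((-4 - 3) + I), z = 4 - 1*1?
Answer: -255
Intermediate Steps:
z = 3 (z = 4 - 1 = 3)
M(I) = 4 (M(I) = -3 + (I - ((-4 - 3) + I)) = -3 + (I - (-7 + I)) = -3 + (I + (7 - I)) = -3 + 7 = 4)
y(g) = 60 + 10*g (y(g) = 5*(4*3 + (g + g)) = 5*(12 + 2*g) = 60 + 10*g)
y(-22) - 95 = (60 + 10*(-22)) - 95 = (60 - 220) - 95 = -160 - 95 = -255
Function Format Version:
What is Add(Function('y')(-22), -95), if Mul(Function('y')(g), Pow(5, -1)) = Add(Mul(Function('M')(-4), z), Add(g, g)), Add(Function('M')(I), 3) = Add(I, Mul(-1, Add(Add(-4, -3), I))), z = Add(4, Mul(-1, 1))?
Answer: -255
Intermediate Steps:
z = 3 (z = Add(4, -1) = 3)
Function('M')(I) = 4 (Function('M')(I) = Add(-3, Add(I, Mul(-1, Add(Add(-4, -3), I)))) = Add(-3, Add(I, Mul(-1, Add(-7, I)))) = Add(-3, Add(I, Add(7, Mul(-1, I)))) = Add(-3, 7) = 4)
Function('y')(g) = Add(60, Mul(10, g)) (Function('y')(g) = Mul(5, Add(Mul(4, 3), Add(g, g))) = Mul(5, Add(12, Mul(2, g))) = Add(60, Mul(10, g)))
Add(Function('y')(-22), -95) = Add(Add(60, Mul(10, -22)), -95) = Add(Add(60, -220), -95) = Add(-160, -95) = -255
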